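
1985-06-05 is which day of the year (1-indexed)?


Date: June 5, 1985
Days in months 1 through 5: 151
Plus 5 days in June

Day of year: 156


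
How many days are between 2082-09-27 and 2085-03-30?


From 2082-09-27 to 2085-03-30
2082-09-27: days before September = 31 + 28 + 31 + 30 + 31 + 30 + 31 + 31 = 243 (2082 is not a leap year); day of year = 243 + 27 = 270
2085-03-30: days before March = 31 + 28 = 59 (2085 is not a leap year); day of year = 59 + 30 = 89
Rest of 2082: 365 - 270 = 95
Full years 2083 (365), 2084 (366): 731
Total = 95 + 731 + 89 = 915

915 days


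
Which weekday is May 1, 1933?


Target: May 1, 1933
Anchor: Jan 1, 1933. With p = 1933 - 1 = 1932: (p + p//4 - p//100 + p//400) mod 7 = (1932 + 483 - 19 + 4) mod 7 = 2400 mod 7 = 6 -> Sunday (Mon=0 ... Sun=6)
Days before May (Jan-Apr): 120 days
Weekday index = (6 + 120) mod 7 = 0

Monday


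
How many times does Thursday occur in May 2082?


May 2082 has 31 days
Anchor: Jan 1, 2082. With p = 2082 - 1 = 2081: (p + p//4 - p//100 + p//400) mod 7 = (2081 + 520 - 20 + 5) mod 7 = 2586 mod 7 = 3 -> Thursday (Mon=0 ... Sun=6)
Days before May (Jan-Apr): 120; May 1 index = (3 + 120) mod 7 = 4 -> Friday
First Thursday is May 7
Thursdays: 7, 14, 21, 28

4 Thursdays


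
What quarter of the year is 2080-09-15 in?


Month: September (month 9)
Q1: Jan-Mar, Q2: Apr-Jun, Q3: Jul-Sep, Q4: Oct-Dec

Q3


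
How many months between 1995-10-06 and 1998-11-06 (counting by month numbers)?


From October 1995 to November 1998
3 years * 12 = 36 months, plus 1 month = 37

37 months


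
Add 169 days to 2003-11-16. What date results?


Start: 2003-11-16, add 169 days
November 2003 has 30 days: 30 - 16 = 14 days to November 30 -> 155 left
December 2003 has 31 days -> 124 left
January 2004 has 31 days -> 93 left
February 2004 has 29 days -> 64 left
March 2004 has 31 days -> 33 left
April 2004 has 30 days -> 3 left
May 2004: 3 <= 31 -> lands on May 3

Result: 2004-05-03


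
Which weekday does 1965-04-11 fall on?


Date: April 11, 1965
Anchor: Jan 1, 1965. With p = 1965 - 1 = 1964: (p + p//4 - p//100 + p//400) mod 7 = (1964 + 491 - 19 + 4) mod 7 = 2440 mod 7 = 4 -> Friday (Mon=0 ... Sun=6)
Days before April (Jan-Mar): 90; offset = 90 + 11 - 1 = 100
Weekday index = (4 + 100) mod 7 = 6

Day of the week: Sunday


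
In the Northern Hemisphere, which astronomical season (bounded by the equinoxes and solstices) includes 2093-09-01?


Date: September 1
Astronomical Summer (approx.; exact equinox/solstice day varies by year): June 21 to September 21
September 1 falls within the Summer window

Summer


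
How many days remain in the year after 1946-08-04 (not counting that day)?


Day of year: 216 of 365
Remaining = 365 - 216

149 days


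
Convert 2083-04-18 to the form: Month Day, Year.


ISO 2083-04-18 parses as year=2083, month=04, day=18
Month 4 -> April

April 18, 2083


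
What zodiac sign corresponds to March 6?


Date: March 6
Conventional tropical zodiac dates: Pisces from February 19 onward; Aries starts March 21
March 6 falls within the Pisces range

Pisces


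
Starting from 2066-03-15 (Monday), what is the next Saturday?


Current: Monday
Target: Saturday
Days ahead: 5

Next Saturday: 2066-03-20


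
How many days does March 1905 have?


March 1905

31 days


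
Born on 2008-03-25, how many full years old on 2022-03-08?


Birth: 2008-03-25
Reference: 2022-03-08
Year difference: 2022 - 2008 = 14
Birthday not yet reached in 2022, subtract 1

13 years old


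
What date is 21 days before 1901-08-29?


Start: 1901-08-29, subtract 21 days
29 - 21 = 8 stays within August 1901

Result: 1901-08-08


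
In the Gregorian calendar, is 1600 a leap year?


Gregorian leap year rule: divisible by 4, but not by 100, unless also by 400.
1600 is divisible by 400 -> leap year

Yes


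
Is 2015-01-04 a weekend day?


Anchor: Jan 1, 2015. With p = 2015 - 1 = 2014: (p + p//4 - p//100 + p//400) mod 7 = (2014 + 503 - 20 + 5) mod 7 = 2502 mod 7 = 3 -> Thursday (Mon=0 ... Sun=6)
Day of year: 4; offset = 3
Weekday index = (3 + 3) mod 7 = 6 -> Sunday
Weekend days: Saturday, Sunday

Yes


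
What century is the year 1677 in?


Century = (year - 1) // 100 + 1
= (1677 - 1) // 100 + 1
= 1676 // 100 + 1
= 16 + 1

17th century


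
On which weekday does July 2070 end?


July 2070 has 31 days
Anchor: Jan 1, 2070. With p = 2070 - 1 = 2069: (p + p//4 - p//100 + p//400) mod 7 = (2069 + 517 - 20 + 5) mod 7 = 2571 mod 7 = 2 -> Wednesday (Mon=0 ... Sun=6)
Days before July (Jan-Jun): 181; July 1 index = (2 + 181) mod 7 = 1 -> Tuesday
Last day offset: 31 - 1 = 30 days
Weekday index = (1 + 30) mod 7 = 3

Thursday, July 31


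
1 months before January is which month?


January is month 1
1 - 1 = 0; wrap: 0 + 12 = 12

December


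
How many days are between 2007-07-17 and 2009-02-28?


From 2007-07-17 to 2009-02-28
2007-07-17: days before July = 31 + 28 + 31 + 30 + 31 + 30 = 181 (2007 is not a leap year); day of year = 181 + 17 = 198
2009-02-28: days before February = 31; day of year = 31 + 28 = 59
Rest of 2007: 365 - 198 = 167
Full years 2008 (366): 366
Total = 167 + 366 + 59 = 592

592 days


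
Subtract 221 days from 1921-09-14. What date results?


Start: 1921-09-14, subtract 221 days
Back 14 days from September 14 reaches August 31, 1921 -> 207 left
August 1921 has 31 days -> back to July 31, 1921 -> 176 left
July 1921 has 31 days -> back to June 30, 1921 -> 145 left
June 1921 has 30 days -> back to May 31, 1921 -> 115 left
May 1921 has 31 days -> back to April 30, 1921 -> 84 left
April 1921 has 30 days -> back to March 31, 1921 -> 54 left
March 1921 has 31 days -> back to February 28, 1921 -> 23 left
February 1921: 28 - 23 = 5 -> lands on February 5

Result: 1921-02-05


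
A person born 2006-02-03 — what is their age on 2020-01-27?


Birth: 2006-02-03
Reference: 2020-01-27
Year difference: 2020 - 2006 = 14
Birthday not yet reached in 2020, subtract 1

13 years old


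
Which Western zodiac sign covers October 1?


Date: October 1
Conventional tropical zodiac dates: Libra from September 23 onward; Scorpio starts October 23
October 1 falls within the Libra range

Libra


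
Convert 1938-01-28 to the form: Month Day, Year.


ISO 1938-01-28 parses as year=1938, month=01, day=28
Month 1 -> January

January 28, 1938


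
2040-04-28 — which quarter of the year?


Month: April (month 4)
Q1: Jan-Mar, Q2: Apr-Jun, Q3: Jul-Sep, Q4: Oct-Dec

Q2


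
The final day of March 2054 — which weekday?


March 2054 has 31 days
Anchor: Jan 1, 2054. With p = 2054 - 1 = 2053: (p + p//4 - p//100 + p//400) mod 7 = (2053 + 513 - 20 + 5) mod 7 = 2551 mod 7 = 3 -> Thursday (Mon=0 ... Sun=6)
Days before March (Jan-Feb): 59; March 1 index = (3 + 59) mod 7 = 6 -> Sunday
Last day offset: 31 - 1 = 30 days
Weekday index = (6 + 30) mod 7 = 1

Tuesday, March 31


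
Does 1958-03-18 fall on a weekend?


Anchor: Jan 1, 1958. With p = 1958 - 1 = 1957: (p + p//4 - p//100 + p//400) mod 7 = (1957 + 489 - 19 + 4) mod 7 = 2431 mod 7 = 2 -> Wednesday (Mon=0 ... Sun=6)
Day of year: 77; offset = 76
Weekday index = (2 + 76) mod 7 = 1 -> Tuesday
Weekend days: Saturday, Sunday

No


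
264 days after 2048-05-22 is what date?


Start: 2048-05-22, add 264 days
May 2048 has 31 days: 31 - 22 = 9 days to May 31 -> 255 left
June 2048 has 30 days -> 225 left
July 2048 has 31 days -> 194 left
August 2048 has 31 days -> 163 left
September 2048 has 30 days -> 133 left
October 2048 has 31 days -> 102 left
November 2048 has 30 days -> 72 left
December 2048 has 31 days -> 41 left
January 2049 has 31 days -> 10 left
February 2049: 10 <= 28 -> lands on February 10

Result: 2049-02-10


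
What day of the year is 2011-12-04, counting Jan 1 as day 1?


Date: December 4, 2011
Days in months 1 through 11: 334
Plus 4 days in December

Day of year: 338


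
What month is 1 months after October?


October is month 10
10 + 1 = 11

November


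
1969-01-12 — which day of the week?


Date: January 12, 1969
Anchor: Jan 1, 1969. With p = 1969 - 1 = 1968: (p + p//4 - p//100 + p//400) mod 7 = (1968 + 492 - 19 + 4) mod 7 = 2445 mod 7 = 2 -> Wednesday (Mon=0 ... Sun=6)
Days into year = 12 - 1 = 11
Weekday index = (2 + 11) mod 7 = 6

Day of the week: Sunday


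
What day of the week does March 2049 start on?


Target: March 1, 2049
Anchor: Jan 1, 2049. With p = 2049 - 1 = 2048: (p + p//4 - p//100 + p//400) mod 7 = (2048 + 512 - 20 + 5) mod 7 = 2545 mod 7 = 4 -> Friday (Mon=0 ... Sun=6)
Days before March (Jan-Feb): 59 days
Weekday index = (4 + 59) mod 7 = 0

Monday


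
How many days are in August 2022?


August 2022

31 days


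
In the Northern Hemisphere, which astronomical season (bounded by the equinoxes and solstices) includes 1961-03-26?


Date: March 26
Astronomical Spring (approx.; exact equinox/solstice day varies by year): March 20 to June 20
March 26 falls within the Spring window

Spring


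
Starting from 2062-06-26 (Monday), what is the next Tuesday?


Current: Monday
Target: Tuesday
Days ahead: 1

Next Tuesday: 2062-06-27


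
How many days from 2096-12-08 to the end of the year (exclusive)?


Day of year: 343 of 366
Remaining = 366 - 343

23 days


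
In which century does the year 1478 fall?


Century = (year - 1) // 100 + 1
= (1478 - 1) // 100 + 1
= 1477 // 100 + 1
= 14 + 1

15th century


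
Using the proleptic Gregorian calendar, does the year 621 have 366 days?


Gregorian leap year rule: divisible by 4, but not by 100, unless also by 400.
621 is not divisible by 4 -> not a leap year

No


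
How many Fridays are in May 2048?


May 2048 has 31 days
Anchor: Jan 1, 2048. With p = 2048 - 1 = 2047: (p + p//4 - p//100 + p//400) mod 7 = (2047 + 511 - 20 + 5) mod 7 = 2543 mod 7 = 2 -> Wednesday (Mon=0 ... Sun=6)
Days before May (Jan-Apr): 121; May 1 index = (2 + 121) mod 7 = 4 -> Friday
First Friday is May 1
Fridays: 1, 8, 15, 22, 29

5 Fridays


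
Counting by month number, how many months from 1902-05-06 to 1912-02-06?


From May 1902 to February 1912
10 years * 12 = 120 months, minus 3 months = 117

117 months


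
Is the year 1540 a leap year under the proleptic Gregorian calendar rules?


Gregorian leap year rule: divisible by 4, but not by 100, unless also by 400.
1540 is divisible by 4 but not 100 -> leap year

Yes


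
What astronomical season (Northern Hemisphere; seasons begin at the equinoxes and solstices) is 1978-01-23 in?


Date: January 23
Astronomical Winter (approx.; exact equinox/solstice day varies by year): December 21 to March 19
January 23 falls within the Winter window

Winter


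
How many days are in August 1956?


August 1956

31 days


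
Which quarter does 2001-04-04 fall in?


Month: April (month 4)
Q1: Jan-Mar, Q2: Apr-Jun, Q3: Jul-Sep, Q4: Oct-Dec

Q2


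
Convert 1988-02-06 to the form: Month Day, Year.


ISO 1988-02-06 parses as year=1988, month=02, day=06
Month 2 -> February

February 6, 1988


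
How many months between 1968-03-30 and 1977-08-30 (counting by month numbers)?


From March 1968 to August 1977
9 years * 12 = 108 months, plus 5 months = 113

113 months


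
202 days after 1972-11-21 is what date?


Start: 1972-11-21, add 202 days
November 1972 has 30 days: 30 - 21 = 9 days to November 30 -> 193 left
December 1972 has 31 days -> 162 left
January 1973 has 31 days -> 131 left
February 1973 has 28 days -> 103 left
March 1973 has 31 days -> 72 left
April 1973 has 30 days -> 42 left
May 1973 has 31 days -> 11 left
June 1973: 11 <= 30 -> lands on June 11

Result: 1973-06-11


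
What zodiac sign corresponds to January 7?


Date: January 7
Conventional tropical zodiac dates: Capricorn from December 22 onward; Aquarius starts January 20
January 7 falls within the Capricorn range

Capricorn


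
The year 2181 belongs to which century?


Century = (year - 1) // 100 + 1
= (2181 - 1) // 100 + 1
= 2180 // 100 + 1
= 21 + 1

22nd century


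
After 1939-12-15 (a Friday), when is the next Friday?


Current: Friday
Target: Friday
Days ahead: 7

Next Friday: 1939-12-22


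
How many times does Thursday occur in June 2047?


June 2047 has 30 days
Anchor: Jan 1, 2047. With p = 2047 - 1 = 2046: (p + p//4 - p//100 + p//400) mod 7 = (2046 + 511 - 20 + 5) mod 7 = 2542 mod 7 = 1 -> Tuesday (Mon=0 ... Sun=6)
Days before June (Jan-May): 151; June 1 index = (1 + 151) mod 7 = 5 -> Saturday
First Thursday is June 6
Thursdays: 6, 13, 20, 27

4 Thursdays


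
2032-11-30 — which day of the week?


Date: November 30, 2032
Anchor: Jan 1, 2032. With p = 2032 - 1 = 2031: (p + p//4 - p//100 + p//400) mod 7 = (2031 + 507 - 20 + 5) mod 7 = 2523 mod 7 = 3 -> Thursday (Mon=0 ... Sun=6)
Days before November (Jan-Oct): 305; offset = 305 + 30 - 1 = 334
Weekday index = (3 + 334) mod 7 = 1

Day of the week: Tuesday


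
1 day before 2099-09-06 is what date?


Start: 2099-09-06, subtract 1 day
6 - 1 = 5 stays within September 2099

Result: 2099-09-05


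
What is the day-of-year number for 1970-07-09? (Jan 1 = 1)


Date: July 9, 1970
Days in months 1 through 6: 181
Plus 9 days in July

Day of year: 190


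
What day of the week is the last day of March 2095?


March 2095 has 31 days
Anchor: Jan 1, 2095. With p = 2095 - 1 = 2094: (p + p//4 - p//100 + p//400) mod 7 = (2094 + 523 - 20 + 5) mod 7 = 2602 mod 7 = 5 -> Saturday (Mon=0 ... Sun=6)
Days before March (Jan-Feb): 59; March 1 index = (5 + 59) mod 7 = 1 -> Tuesday
Last day offset: 31 - 1 = 30 days
Weekday index = (1 + 30) mod 7 = 3

Thursday, March 31


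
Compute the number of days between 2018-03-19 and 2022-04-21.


From 2018-03-19 to 2022-04-21
2018-03-19: days before March = 31 + 28 = 59 (2018 is not a leap year); day of year = 59 + 19 = 78
2022-04-21: days before April = 31 + 28 + 31 = 90 (2022 is not a leap year); day of year = 90 + 21 = 111
Rest of 2018: 365 - 78 = 287
Full years 2019 (365), 2020 (366), 2021 (365): 1096
Total = 287 + 1096 + 111 = 1494

1494 days


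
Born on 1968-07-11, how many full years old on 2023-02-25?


Birth: 1968-07-11
Reference: 2023-02-25
Year difference: 2023 - 1968 = 55
Birthday not yet reached in 2023, subtract 1

54 years old


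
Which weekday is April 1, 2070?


Target: April 1, 2070
Anchor: Jan 1, 2070. With p = 2070 - 1 = 2069: (p + p//4 - p//100 + p//400) mod 7 = (2069 + 517 - 20 + 5) mod 7 = 2571 mod 7 = 2 -> Wednesday (Mon=0 ... Sun=6)
Days before April (Jan-Mar): 90 days
Weekday index = (2 + 90) mod 7 = 1

Tuesday


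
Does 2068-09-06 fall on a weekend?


Anchor: Jan 1, 2068. With p = 2068 - 1 = 2067: (p + p//4 - p//100 + p//400) mod 7 = (2067 + 516 - 20 + 5) mod 7 = 2568 mod 7 = 6 -> Sunday (Mon=0 ... Sun=6)
Day of year: 250; offset = 249
Weekday index = (6 + 249) mod 7 = 3 -> Thursday
Weekend days: Saturday, Sunday

No


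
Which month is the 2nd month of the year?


Month 2 of 12

February


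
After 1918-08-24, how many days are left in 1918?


Day of year: 236 of 365
Remaining = 365 - 236

129 days


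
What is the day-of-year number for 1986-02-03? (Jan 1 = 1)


Date: February 3, 1986
Days in months 1 through 1: 31
Plus 3 days in February

Day of year: 34


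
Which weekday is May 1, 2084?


Target: May 1, 2084
Anchor: Jan 1, 2084. With p = 2084 - 1 = 2083: (p + p//4 - p//100 + p//400) mod 7 = (2083 + 520 - 20 + 5) mod 7 = 2588 mod 7 = 5 -> Saturday (Mon=0 ... Sun=6)
Days before May (Jan-Apr): 121 days
Weekday index = (5 + 121) mod 7 = 0

Monday


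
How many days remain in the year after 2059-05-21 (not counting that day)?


Day of year: 141 of 365
Remaining = 365 - 141

224 days


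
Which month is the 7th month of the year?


Month 7 of 12

July


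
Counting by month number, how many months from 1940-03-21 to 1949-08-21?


From March 1940 to August 1949
9 years * 12 = 108 months, plus 5 months = 113

113 months


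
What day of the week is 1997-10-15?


Date: October 15, 1997
Anchor: Jan 1, 1997. With p = 1997 - 1 = 1996: (p + p//4 - p//100 + p//400) mod 7 = (1996 + 499 - 19 + 4) mod 7 = 2480 mod 7 = 2 -> Wednesday (Mon=0 ... Sun=6)
Days before October (Jan-Sep): 273; offset = 273 + 15 - 1 = 287
Weekday index = (2 + 287) mod 7 = 2

Day of the week: Wednesday


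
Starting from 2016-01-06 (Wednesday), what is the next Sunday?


Current: Wednesday
Target: Sunday
Days ahead: 4

Next Sunday: 2016-01-10


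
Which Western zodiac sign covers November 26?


Date: November 26
Conventional tropical zodiac dates: Sagittarius from November 22 onward; Capricorn starts December 22
November 26 falls within the Sagittarius range

Sagittarius


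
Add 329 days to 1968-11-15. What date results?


Start: 1968-11-15, add 329 days
November 1968 has 30 days: 30 - 15 = 15 days to November 30 -> 314 left
December 1968 has 31 days -> 283 left
January 1969 has 31 days -> 252 left
February 1969 has 28 days -> 224 left
March 1969 has 31 days -> 193 left
April 1969 has 30 days -> 163 left
May 1969 has 31 days -> 132 left
June 1969 has 30 days -> 102 left
July 1969 has 31 days -> 71 left
August 1969 has 31 days -> 40 left
September 1969 has 30 days -> 10 left
October 1969: 10 <= 31 -> lands on October 10

Result: 1969-10-10


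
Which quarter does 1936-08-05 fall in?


Month: August (month 8)
Q1: Jan-Mar, Q2: Apr-Jun, Q3: Jul-Sep, Q4: Oct-Dec

Q3


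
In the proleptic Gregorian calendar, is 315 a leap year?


Gregorian leap year rule: divisible by 4, but not by 100, unless also by 400.
315 is not divisible by 4 -> not a leap year

No


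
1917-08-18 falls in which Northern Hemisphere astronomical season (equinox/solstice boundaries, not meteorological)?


Date: August 18
Astronomical Summer (approx.; exact equinox/solstice day varies by year): June 21 to September 21
August 18 falls within the Summer window

Summer


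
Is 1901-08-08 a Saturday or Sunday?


Anchor: Jan 1, 1901. With p = 1901 - 1 = 1900: (p + p//4 - p//100 + p//400) mod 7 = (1900 + 475 - 19 + 4) mod 7 = 2360 mod 7 = 1 -> Tuesday (Mon=0 ... Sun=6)
Day of year: 220; offset = 219
Weekday index = (1 + 219) mod 7 = 3 -> Thursday
Weekend days: Saturday, Sunday

No


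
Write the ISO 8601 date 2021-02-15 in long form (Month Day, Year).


ISO 2021-02-15 parses as year=2021, month=02, day=15
Month 2 -> February

February 15, 2021


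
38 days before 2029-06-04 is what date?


Start: 2029-06-04, subtract 38 days
Back 4 days from June 4 reaches May 31, 2029 -> 34 left
May 2029 has 31 days -> back to April 30, 2029 -> 3 left
April 2029: 30 - 3 = 27 -> lands on April 27

Result: 2029-04-27


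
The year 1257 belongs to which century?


Century = (year - 1) // 100 + 1
= (1257 - 1) // 100 + 1
= 1256 // 100 + 1
= 12 + 1

13th century


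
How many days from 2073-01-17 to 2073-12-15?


From 2073-01-17 to 2073-12-15
2073-01-17: day of year = 17
2073-12-15: days before December = 31 + 28 + 31 + 30 + 31 + 30 + 31 + 31 + 30 + 31 + 30 = 334 (2073 is not a leap year); day of year = 334 + 15 = 349
Same year: 349 - 17 = 332

332 days


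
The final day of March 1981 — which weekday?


March 1981 has 31 days
Anchor: Jan 1, 1981. With p = 1981 - 1 = 1980: (p + p//4 - p//100 + p//400) mod 7 = (1980 + 495 - 19 + 4) mod 7 = 2460 mod 7 = 3 -> Thursday (Mon=0 ... Sun=6)
Days before March (Jan-Feb): 59; March 1 index = (3 + 59) mod 7 = 6 -> Sunday
Last day offset: 31 - 1 = 30 days
Weekday index = (6 + 30) mod 7 = 1

Tuesday, March 31


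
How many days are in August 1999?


August 1999

31 days


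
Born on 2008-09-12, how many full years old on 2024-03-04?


Birth: 2008-09-12
Reference: 2024-03-04
Year difference: 2024 - 2008 = 16
Birthday not yet reached in 2024, subtract 1

15 years old


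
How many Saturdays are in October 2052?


October 2052 has 31 days
Anchor: Jan 1, 2052. With p = 2052 - 1 = 2051: (p + p//4 - p//100 + p//400) mod 7 = (2051 + 512 - 20 + 5) mod 7 = 2548 mod 7 = 0 -> Monday (Mon=0 ... Sun=6)
Days before October (Jan-Sep): 274; October 1 index = (0 + 274) mod 7 = 1 -> Tuesday
First Saturday is October 5
Saturdays: 5, 12, 19, 26

4 Saturdays


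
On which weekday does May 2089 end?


May 2089 has 31 days
Anchor: Jan 1, 2089. With p = 2089 - 1 = 2088: (p + p//4 - p//100 + p//400) mod 7 = (2088 + 522 - 20 + 5) mod 7 = 2595 mod 7 = 5 -> Saturday (Mon=0 ... Sun=6)
Days before May (Jan-Apr): 120; May 1 index = (5 + 120) mod 7 = 6 -> Sunday
Last day offset: 31 - 1 = 30 days
Weekday index = (6 + 30) mod 7 = 1

Tuesday, May 31


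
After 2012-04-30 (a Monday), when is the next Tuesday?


Current: Monday
Target: Tuesday
Days ahead: 1

Next Tuesday: 2012-05-01


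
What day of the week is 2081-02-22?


Date: February 22, 2081
Anchor: Jan 1, 2081. With p = 2081 - 1 = 2080: (p + p//4 - p//100 + p//400) mod 7 = (2080 + 520 - 20 + 5) mod 7 = 2585 mod 7 = 2 -> Wednesday (Mon=0 ... Sun=6)
Days before February (Jan): 31; offset = 31 + 22 - 1 = 52
Weekday index = (2 + 52) mod 7 = 5

Day of the week: Saturday


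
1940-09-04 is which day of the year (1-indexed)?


Date: September 4, 1940
Days in months 1 through 8: 244
Plus 4 days in September

Day of year: 248


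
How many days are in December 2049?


December 2049

31 days


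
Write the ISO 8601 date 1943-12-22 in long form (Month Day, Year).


ISO 1943-12-22 parses as year=1943, month=12, day=22
Month 12 -> December

December 22, 1943


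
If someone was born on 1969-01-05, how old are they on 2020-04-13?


Birth: 1969-01-05
Reference: 2020-04-13
Year difference: 2020 - 1969 = 51

51 years old


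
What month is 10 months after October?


October is month 10
10 + 10 = 20; wrap: 20 - 12 = 8

August


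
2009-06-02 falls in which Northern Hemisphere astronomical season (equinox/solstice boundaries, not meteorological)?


Date: June 2
Astronomical Spring (approx.; exact equinox/solstice day varies by year): March 20 to June 20
June 2 falls within the Spring window

Spring


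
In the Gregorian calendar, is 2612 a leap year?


Gregorian leap year rule: divisible by 4, but not by 100, unless also by 400.
2612 is divisible by 4 but not 100 -> leap year

Yes


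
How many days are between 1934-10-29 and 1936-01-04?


From 1934-10-29 to 1936-01-04
1934-10-29: days before October = 31 + 28 + 31 + 30 + 31 + 30 + 31 + 31 + 30 = 273 (1934 is not a leap year); day of year = 273 + 29 = 302
1936-01-04: day of year = 4
Rest of 1934: 365 - 302 = 63
Full years 1935 (365): 365
Total = 63 + 365 + 4 = 432

432 days


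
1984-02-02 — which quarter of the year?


Month: February (month 2)
Q1: Jan-Mar, Q2: Apr-Jun, Q3: Jul-Sep, Q4: Oct-Dec

Q1


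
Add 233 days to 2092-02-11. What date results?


Start: 2092-02-11, add 233 days
February 2092 has 29 days: 29 - 11 = 18 days to February 29 -> 215 left
March 2092 has 31 days -> 184 left
April 2092 has 30 days -> 154 left
May 2092 has 31 days -> 123 left
June 2092 has 30 days -> 93 left
July 2092 has 31 days -> 62 left
August 2092 has 31 days -> 31 left
September 2092 has 30 days -> 1 left
October 2092: 1 <= 31 -> lands on October 1

Result: 2092-10-01


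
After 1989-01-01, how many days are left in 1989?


Day of year: 1 of 365
Remaining = 365 - 1

364 days


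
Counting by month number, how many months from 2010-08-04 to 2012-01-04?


From August 2010 to January 2012
2 years * 12 = 24 months, minus 7 months = 17

17 months


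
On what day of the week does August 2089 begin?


Target: August 1, 2089
Anchor: Jan 1, 2089. With p = 2089 - 1 = 2088: (p + p//4 - p//100 + p//400) mod 7 = (2088 + 522 - 20 + 5) mod 7 = 2595 mod 7 = 5 -> Saturday (Mon=0 ... Sun=6)
Days before August (Jan-Jul): 212 days
Weekday index = (5 + 212) mod 7 = 0

Monday


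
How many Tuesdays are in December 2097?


December 2097 has 31 days
Anchor: Jan 1, 2097. With p = 2097 - 1 = 2096: (p + p//4 - p//100 + p//400) mod 7 = (2096 + 524 - 20 + 5) mod 7 = 2605 mod 7 = 1 -> Tuesday (Mon=0 ... Sun=6)
Days before December (Jan-Nov): 334; December 1 index = (1 + 334) mod 7 = 6 -> Sunday
First Tuesday is December 3
Tuesdays: 3, 10, 17, 24, 31

5 Tuesdays


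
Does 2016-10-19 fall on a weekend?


Anchor: Jan 1, 2016. With p = 2016 - 1 = 2015: (p + p//4 - p//100 + p//400) mod 7 = (2015 + 503 - 20 + 5) mod 7 = 2503 mod 7 = 4 -> Friday (Mon=0 ... Sun=6)
Day of year: 293; offset = 292
Weekday index = (4 + 292) mod 7 = 2 -> Wednesday
Weekend days: Saturday, Sunday

No


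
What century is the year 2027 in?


Century = (year - 1) // 100 + 1
= (2027 - 1) // 100 + 1
= 2026 // 100 + 1
= 20 + 1

21st century


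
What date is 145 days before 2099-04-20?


Start: 2099-04-20, subtract 145 days
Back 20 days from April 20 reaches March 31, 2099 -> 125 left
March 2099 has 31 days -> back to February 28, 2099 -> 94 left
February 2099 has 28 days -> back to January 31, 2099 -> 66 left
January 2099 has 31 days -> back to December 31, 2098 -> 35 left
December 2098 has 31 days -> back to November 30, 2098 -> 4 left
November 2098: 30 - 4 = 26 -> lands on November 26

Result: 2098-11-26


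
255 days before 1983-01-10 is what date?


Start: 1983-01-10, subtract 255 days
Back 10 days from January 10 reaches December 31, 1982 -> 245 left
December 1982 has 31 days -> back to November 30, 1982 -> 214 left
November 1982 has 30 days -> back to October 31, 1982 -> 184 left
October 1982 has 31 days -> back to September 30, 1982 -> 153 left
September 1982 has 30 days -> back to August 31, 1982 -> 123 left
August 1982 has 31 days -> back to July 31, 1982 -> 92 left
July 1982 has 31 days -> back to June 30, 1982 -> 61 left
June 1982 has 30 days -> back to May 31, 1982 -> 31 left
May 1982 has 31 days -> back to April 30, 1982 -> 0 left
April 1982: 30 - 0 = 30 -> lands on April 30

Result: 1982-04-30


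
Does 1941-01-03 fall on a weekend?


Anchor: Jan 1, 1941. With p = 1941 - 1 = 1940: (p + p//4 - p//100 + p//400) mod 7 = (1940 + 485 - 19 + 4) mod 7 = 2410 mod 7 = 2 -> Wednesday (Mon=0 ... Sun=6)
Day of year: 3; offset = 2
Weekday index = (2 + 2) mod 7 = 4 -> Friday
Weekend days: Saturday, Sunday

No


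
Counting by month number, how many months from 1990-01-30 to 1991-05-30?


From January 1990 to May 1991
1 year * 12 = 12 months, plus 4 months = 16

16 months


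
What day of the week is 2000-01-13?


Date: January 13, 2000
Anchor: Jan 1, 2000. With p = 2000 - 1 = 1999: (p + p//4 - p//100 + p//400) mod 7 = (1999 + 499 - 19 + 4) mod 7 = 2483 mod 7 = 5 -> Saturday (Mon=0 ... Sun=6)
Days into year = 13 - 1 = 12
Weekday index = (5 + 12) mod 7 = 3

Day of the week: Thursday


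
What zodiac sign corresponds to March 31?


Date: March 31
Conventional tropical zodiac dates: Aries from March 21 onward; Taurus starts April 20
March 31 falls within the Aries range

Aries


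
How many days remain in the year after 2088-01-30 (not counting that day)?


Day of year: 30 of 366
Remaining = 366 - 30

336 days


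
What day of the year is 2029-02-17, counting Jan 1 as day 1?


Date: February 17, 2029
Days in months 1 through 1: 31
Plus 17 days in February

Day of year: 48


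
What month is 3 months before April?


April is month 4
4 - 3 = 1

January


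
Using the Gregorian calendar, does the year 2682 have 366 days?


Gregorian leap year rule: divisible by 4, but not by 100, unless also by 400.
2682 is not divisible by 4 -> not a leap year

No


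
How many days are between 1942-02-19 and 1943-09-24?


From 1942-02-19 to 1943-09-24
1942-02-19: days before February = 31; day of year = 31 + 19 = 50
1943-09-24: days before September = 31 + 28 + 31 + 30 + 31 + 30 + 31 + 31 = 243 (1943 is not a leap year); day of year = 243 + 24 = 267
Rest of 1942: 365 - 50 = 315
Total = 315 + 267 = 582

582 days


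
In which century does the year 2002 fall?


Century = (year - 1) // 100 + 1
= (2002 - 1) // 100 + 1
= 2001 // 100 + 1
= 20 + 1

21st century


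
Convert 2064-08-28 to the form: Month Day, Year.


ISO 2064-08-28 parses as year=2064, month=08, day=28
Month 8 -> August

August 28, 2064


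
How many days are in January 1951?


January 1951

31 days


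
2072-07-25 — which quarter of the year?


Month: July (month 7)
Q1: Jan-Mar, Q2: Apr-Jun, Q3: Jul-Sep, Q4: Oct-Dec

Q3


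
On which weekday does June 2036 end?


June 2036 has 30 days
Anchor: Jan 1, 2036. With p = 2036 - 1 = 2035: (p + p//4 - p//100 + p//400) mod 7 = (2035 + 508 - 20 + 5) mod 7 = 2528 mod 7 = 1 -> Tuesday (Mon=0 ... Sun=6)
Days before June (Jan-May): 152; June 1 index = (1 + 152) mod 7 = 6 -> Sunday
Last day offset: 30 - 1 = 29 days
Weekday index = (6 + 29) mod 7 = 0

Monday, June 30


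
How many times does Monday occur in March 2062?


March 2062 has 31 days
Anchor: Jan 1, 2062. With p = 2062 - 1 = 2061: (p + p//4 - p//100 + p//400) mod 7 = (2061 + 515 - 20 + 5) mod 7 = 2561 mod 7 = 6 -> Sunday (Mon=0 ... Sun=6)
Days before March (Jan-Feb): 59; March 1 index = (6 + 59) mod 7 = 2 -> Wednesday
First Monday is March 6
Mondays: 6, 13, 20, 27

4 Mondays


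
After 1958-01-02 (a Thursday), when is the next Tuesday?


Current: Thursday
Target: Tuesday
Days ahead: 5

Next Tuesday: 1958-01-07


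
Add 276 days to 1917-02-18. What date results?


Start: 1917-02-18, add 276 days
February 1917 has 28 days: 28 - 18 = 10 days to February 28 -> 266 left
March 1917 has 31 days -> 235 left
April 1917 has 30 days -> 205 left
May 1917 has 31 days -> 174 left
June 1917 has 30 days -> 144 left
July 1917 has 31 days -> 113 left
August 1917 has 31 days -> 82 left
September 1917 has 30 days -> 52 left
October 1917 has 31 days -> 21 left
November 1917: 21 <= 30 -> lands on November 21

Result: 1917-11-21


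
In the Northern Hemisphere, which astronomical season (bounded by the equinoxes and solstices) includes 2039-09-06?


Date: September 6
Astronomical Summer (approx.; exact equinox/solstice day varies by year): June 21 to September 21
September 6 falls within the Summer window

Summer


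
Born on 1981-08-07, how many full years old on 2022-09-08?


Birth: 1981-08-07
Reference: 2022-09-08
Year difference: 2022 - 1981 = 41

41 years old


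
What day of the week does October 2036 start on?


Target: October 1, 2036
Anchor: Jan 1, 2036. With p = 2036 - 1 = 2035: (p + p//4 - p//100 + p//400) mod 7 = (2035 + 508 - 20 + 5) mod 7 = 2528 mod 7 = 1 -> Tuesday (Mon=0 ... Sun=6)
Days before October (Jan-Sep): 274 days
Weekday index = (1 + 274) mod 7 = 2

Wednesday


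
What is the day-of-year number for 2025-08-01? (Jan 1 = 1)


Date: August 1, 2025
Days in months 1 through 7: 212
Plus 1 days in August

Day of year: 213


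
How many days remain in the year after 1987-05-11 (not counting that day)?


Day of year: 131 of 365
Remaining = 365 - 131

234 days


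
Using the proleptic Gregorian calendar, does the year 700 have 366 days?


Gregorian leap year rule: divisible by 4, but not by 100, unless also by 400.
700 is divisible by 100 but not 400 -> not a leap year

No


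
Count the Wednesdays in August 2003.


August 2003 has 31 days
Anchor: Jan 1, 2003. With p = 2003 - 1 = 2002: (p + p//4 - p//100 + p//400) mod 7 = (2002 + 500 - 20 + 5) mod 7 = 2487 mod 7 = 2 -> Wednesday (Mon=0 ... Sun=6)
Days before August (Jan-Jul): 212; August 1 index = (2 + 212) mod 7 = 4 -> Friday
First Wednesday is August 6
Wednesdays: 6, 13, 20, 27

4 Wednesdays


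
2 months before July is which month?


July is month 7
7 - 2 = 5

May


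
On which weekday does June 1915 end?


June 1915 has 30 days
Anchor: Jan 1, 1915. With p = 1915 - 1 = 1914: (p + p//4 - p//100 + p//400) mod 7 = (1914 + 478 - 19 + 4) mod 7 = 2377 mod 7 = 4 -> Friday (Mon=0 ... Sun=6)
Days before June (Jan-May): 151; June 1 index = (4 + 151) mod 7 = 1 -> Tuesday
Last day offset: 30 - 1 = 29 days
Weekday index = (1 + 29) mod 7 = 2

Wednesday, June 30


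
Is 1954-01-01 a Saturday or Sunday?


Anchor: Jan 1, 1954. With p = 1954 - 1 = 1953: (p + p//4 - p//100 + p//400) mod 7 = (1953 + 488 - 19 + 4) mod 7 = 2426 mod 7 = 4 -> Friday (Mon=0 ... Sun=6)
Day of year: 1; offset = 0
Weekday index = (4 + 0) mod 7 = 4 -> Friday
Weekend days: Saturday, Sunday

No


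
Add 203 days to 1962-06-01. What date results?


Start: 1962-06-01, add 203 days
June 1962 has 30 days: 30 - 1 = 29 days to June 30 -> 174 left
July 1962 has 31 days -> 143 left
August 1962 has 31 days -> 112 left
September 1962 has 30 days -> 82 left
October 1962 has 31 days -> 51 left
November 1962 has 30 days -> 21 left
December 1962: 21 <= 31 -> lands on December 21

Result: 1962-12-21


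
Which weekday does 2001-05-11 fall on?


Date: May 11, 2001
Anchor: Jan 1, 2001. With p = 2001 - 1 = 2000: (p + p//4 - p//100 + p//400) mod 7 = (2000 + 500 - 20 + 5) mod 7 = 2485 mod 7 = 0 -> Monday (Mon=0 ... Sun=6)
Days before May (Jan-Apr): 120; offset = 120 + 11 - 1 = 130
Weekday index = (0 + 130) mod 7 = 4

Day of the week: Friday


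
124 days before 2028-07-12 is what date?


Start: 2028-07-12, subtract 124 days
Back 12 days from July 12 reaches June 30, 2028 -> 112 left
June 2028 has 30 days -> back to May 31, 2028 -> 82 left
May 2028 has 31 days -> back to April 30, 2028 -> 51 left
April 2028 has 30 days -> back to March 31, 2028 -> 21 left
March 2028: 31 - 21 = 10 -> lands on March 10

Result: 2028-03-10


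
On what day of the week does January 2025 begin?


Target: January 1, 2025
Anchor: Jan 1, 2025. With p = 2025 - 1 = 2024: (p + p//4 - p//100 + p//400) mod 7 = (2024 + 506 - 20 + 5) mod 7 = 2515 mod 7 = 2 -> Wednesday (Mon=0 ... Sun=6)
Offset from anchor: 0 days
Weekday index = (2 + 0) mod 7 = 2

Wednesday


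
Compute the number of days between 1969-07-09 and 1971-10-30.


From 1969-07-09 to 1971-10-30
1969-07-09: days before July = 31 + 28 + 31 + 30 + 31 + 30 = 181 (1969 is not a leap year); day of year = 181 + 9 = 190
1971-10-30: days before October = 31 + 28 + 31 + 30 + 31 + 30 + 31 + 31 + 30 = 273 (1971 is not a leap year); day of year = 273 + 30 = 303
Rest of 1969: 365 - 190 = 175
Full years 1970 (365): 365
Total = 175 + 365 + 303 = 843

843 days


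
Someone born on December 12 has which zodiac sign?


Date: December 12
Conventional tropical zodiac dates: Sagittarius from November 22 onward; Capricorn starts December 22
December 12 falls within the Sagittarius range

Sagittarius


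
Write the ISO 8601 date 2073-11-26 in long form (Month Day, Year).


ISO 2073-11-26 parses as year=2073, month=11, day=26
Month 11 -> November

November 26, 2073


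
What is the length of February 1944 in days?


February 1944 (leap year: yes)

29 days


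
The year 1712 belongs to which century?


Century = (year - 1) // 100 + 1
= (1712 - 1) // 100 + 1
= 1711 // 100 + 1
= 17 + 1

18th century


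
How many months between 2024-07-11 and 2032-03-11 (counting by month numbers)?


From July 2024 to March 2032
8 years * 12 = 96 months, minus 4 months = 92

92 months


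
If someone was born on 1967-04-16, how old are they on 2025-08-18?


Birth: 1967-04-16
Reference: 2025-08-18
Year difference: 2025 - 1967 = 58

58 years old


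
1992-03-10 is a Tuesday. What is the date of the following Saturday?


Current: Tuesday
Target: Saturday
Days ahead: 4

Next Saturday: 1992-03-14


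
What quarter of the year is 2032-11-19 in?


Month: November (month 11)
Q1: Jan-Mar, Q2: Apr-Jun, Q3: Jul-Sep, Q4: Oct-Dec

Q4


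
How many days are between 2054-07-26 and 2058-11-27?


From 2054-07-26 to 2058-11-27
2054-07-26: days before July = 31 + 28 + 31 + 30 + 31 + 30 = 181 (2054 is not a leap year); day of year = 181 + 26 = 207
2058-11-27: days before November = 31 + 28 + 31 + 30 + 31 + 30 + 31 + 31 + 30 + 31 = 304 (2058 is not a leap year); day of year = 304 + 27 = 331
Rest of 2054: 365 - 207 = 158
Full years 2055 (365), 2056 (366), 2057 (365): 1096
Total = 158 + 1096 + 331 = 1585

1585 days


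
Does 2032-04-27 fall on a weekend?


Anchor: Jan 1, 2032. With p = 2032 - 1 = 2031: (p + p//4 - p//100 + p//400) mod 7 = (2031 + 507 - 20 + 5) mod 7 = 2523 mod 7 = 3 -> Thursday (Mon=0 ... Sun=6)
Day of year: 118; offset = 117
Weekday index = (3 + 117) mod 7 = 1 -> Tuesday
Weekend days: Saturday, Sunday

No


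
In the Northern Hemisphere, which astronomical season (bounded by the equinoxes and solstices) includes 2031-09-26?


Date: September 26
Astronomical Autumn (approx.; exact equinox/solstice day varies by year): September 22 to December 20
September 26 falls within the Autumn window

Autumn


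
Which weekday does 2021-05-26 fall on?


Date: May 26, 2021
Anchor: Jan 1, 2021. With p = 2021 - 1 = 2020: (p + p//4 - p//100 + p//400) mod 7 = (2020 + 505 - 20 + 5) mod 7 = 2510 mod 7 = 4 -> Friday (Mon=0 ... Sun=6)
Days before May (Jan-Apr): 120; offset = 120 + 26 - 1 = 145
Weekday index = (4 + 145) mod 7 = 2

Day of the week: Wednesday


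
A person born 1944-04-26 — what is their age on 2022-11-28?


Birth: 1944-04-26
Reference: 2022-11-28
Year difference: 2022 - 1944 = 78

78 years old


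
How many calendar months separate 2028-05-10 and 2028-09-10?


From May 2028 to September 2028
0 years * 12 = 0 months, plus 4 months = 4

4 months


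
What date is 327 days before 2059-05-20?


Start: 2059-05-20, subtract 327 days
Back 20 days from May 20 reaches April 30, 2059 -> 307 left
April 2059 has 30 days -> back to March 31, 2059 -> 277 left
March 2059 has 31 days -> back to February 28, 2059 -> 246 left
February 2059 has 28 days -> back to January 31, 2059 -> 218 left
January 2059 has 31 days -> back to December 31, 2058 -> 187 left
December 2058 has 31 days -> back to November 30, 2058 -> 156 left
November 2058 has 30 days -> back to October 31, 2058 -> 126 left
October 2058 has 31 days -> back to September 30, 2058 -> 95 left
September 2058 has 30 days -> back to August 31, 2058 -> 65 left
August 2058 has 31 days -> back to July 31, 2058 -> 34 left
July 2058 has 31 days -> back to June 30, 2058 -> 3 left
June 2058: 30 - 3 = 27 -> lands on June 27

Result: 2058-06-27


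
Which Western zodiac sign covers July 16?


Date: July 16
Conventional tropical zodiac dates: Cancer from June 21 onward; Leo starts July 23
July 16 falls within the Cancer range

Cancer


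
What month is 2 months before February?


February is month 2
2 - 2 = 0; wrap: 0 + 12 = 12

December


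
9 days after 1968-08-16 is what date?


Start: 1968-08-16, add 9 days
August 1968 has 31 days; 16 + 9 = 25 stays within August

Result: 1968-08-25


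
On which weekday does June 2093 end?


June 2093 has 30 days
Anchor: Jan 1, 2093. With p = 2093 - 1 = 2092: (p + p//4 - p//100 + p//400) mod 7 = (2092 + 523 - 20 + 5) mod 7 = 2600 mod 7 = 3 -> Thursday (Mon=0 ... Sun=6)
Days before June (Jan-May): 151; June 1 index = (3 + 151) mod 7 = 0 -> Monday
Last day offset: 30 - 1 = 29 days
Weekday index = (0 + 29) mod 7 = 1

Tuesday, June 30


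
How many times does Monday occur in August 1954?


August 1954 has 31 days
Anchor: Jan 1, 1954. With p = 1954 - 1 = 1953: (p + p//4 - p//100 + p//400) mod 7 = (1953 + 488 - 19 + 4) mod 7 = 2426 mod 7 = 4 -> Friday (Mon=0 ... Sun=6)
Days before August (Jan-Jul): 212; August 1 index = (4 + 212) mod 7 = 6 -> Sunday
First Monday is August 2
Mondays: 2, 9, 16, 23, 30

5 Mondays


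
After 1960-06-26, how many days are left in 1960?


Day of year: 178 of 366
Remaining = 366 - 178

188 days


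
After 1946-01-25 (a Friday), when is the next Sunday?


Current: Friday
Target: Sunday
Days ahead: 2

Next Sunday: 1946-01-27


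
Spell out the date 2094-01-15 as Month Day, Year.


ISO 2094-01-15 parses as year=2094, month=01, day=15
Month 1 -> January

January 15, 2094


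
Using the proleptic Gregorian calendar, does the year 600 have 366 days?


Gregorian leap year rule: divisible by 4, but not by 100, unless also by 400.
600 is divisible by 100 but not 400 -> not a leap year

No
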